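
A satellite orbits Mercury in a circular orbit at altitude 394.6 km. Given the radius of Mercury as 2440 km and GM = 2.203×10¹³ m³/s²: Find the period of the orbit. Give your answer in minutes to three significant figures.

T ≈ 106 minutes

r = 2440 + 394.6 = 2834.6 km = 2.8346×10⁶ m.
Kepler's third law: T = 2π√(r³/μ) = 2π√((2.835×10⁶)³ / 2.203×10¹³).
r³/μ = 1.034×10⁶ s², so T = 2π × 1.017×10³ = 6.389×10³ s.
Converting: 6.389×10³ s ÷ 60.00 = 106.5 minutes.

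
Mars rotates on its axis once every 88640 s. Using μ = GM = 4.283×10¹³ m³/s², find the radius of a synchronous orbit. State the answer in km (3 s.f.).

r_sync ≈ 20400 km

A synchronous orbit has period T, so by Kepler's third law a = (μT²/4π²)^(1/3).
μT²/4π² = 4.283×10¹³ × (8.864×10⁴)² / 39.48 = 8.524×10²¹ m³.
a = 2.043×10⁷ m = 20428 km.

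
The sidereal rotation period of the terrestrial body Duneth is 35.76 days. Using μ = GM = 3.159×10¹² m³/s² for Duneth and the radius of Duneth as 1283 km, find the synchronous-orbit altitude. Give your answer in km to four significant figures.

h_sync ≈ 90130 km

T = 35.76 days = 3.090×10⁶ s.
A synchronous orbit has period T, so by Kepler's third law a = (μT²/4π²)^(1/3).
μT²/4π² = 3.159×10¹² × (3.090×10⁶)² / 39.48 = 7.639×10²³ m³.
a = 9.141×10⁷ m = 91412 km.
Altitude h = a − R = 91412 − 1283 = 90129 km.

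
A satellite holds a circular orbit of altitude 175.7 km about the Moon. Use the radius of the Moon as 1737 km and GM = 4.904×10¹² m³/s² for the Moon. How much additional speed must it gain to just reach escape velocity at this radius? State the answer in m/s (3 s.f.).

r = 1737 + 175.7 = 1912.7 km = 1.9127×10⁶ m.
Circular speed v_c = √(μ/r) = 1601 m/s.
Escape speed v_esc = √(2μ/r) = √2 × v_c = 2264 m/s.
Δv = v_esc − v_c = 663.2 m/s.

Δv ≈ 663 m/s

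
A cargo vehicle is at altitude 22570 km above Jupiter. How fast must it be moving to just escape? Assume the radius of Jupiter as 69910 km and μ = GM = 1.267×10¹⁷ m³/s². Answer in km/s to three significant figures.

v_esc ≈ 52.3 km/s

r = 69910 + 22570 = 92480 km = 9.2480×10⁷ m.
Escape speed v_esc = √(2μ/r) = √(2 × 1.267×10¹⁷ / 9.248×10⁷) = √(2.740×10⁹) = 52350 m/s.
= 52.35 km/s.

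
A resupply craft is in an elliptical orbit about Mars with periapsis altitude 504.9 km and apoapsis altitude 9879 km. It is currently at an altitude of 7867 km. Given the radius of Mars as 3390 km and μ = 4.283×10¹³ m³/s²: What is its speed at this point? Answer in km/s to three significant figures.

v ≈ 1.62 km/s

r_p = 3390 + 504.9 = 3894.9 km = 3.8949×10⁶ m.
r_a = 3390 + 9879 = 13269 km = 1.3269×10⁷ m.
r = 3390 + 7867 = 11257 km = 1.126×10⁷ m.
Semi-major axis a = (r_p + r_a)/2 = 8582.0 km = 8.582×10⁶ m.
Vis-viva: v² = μ(2/r − 1/a) = 4.283×10¹³ × (1.777×10⁻⁷ − 1.165×10⁻⁷) = 2.619×10⁶ m²/s².
v = 1618 m/s = 1.618 km/s.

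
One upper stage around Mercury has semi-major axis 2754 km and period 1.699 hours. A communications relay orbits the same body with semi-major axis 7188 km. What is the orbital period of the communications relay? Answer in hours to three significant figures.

T₂ ≈ 7.16 hours

Kepler's third law: T² ∝ a³, so T₂ = T₁ (a₂/a₁)^(3/2).
a₂/a₁ = 2.610, (a₂/a₁)^(3/2) = 4.217.
T₂ = 1.699 × 4.217 = 7.164 hours.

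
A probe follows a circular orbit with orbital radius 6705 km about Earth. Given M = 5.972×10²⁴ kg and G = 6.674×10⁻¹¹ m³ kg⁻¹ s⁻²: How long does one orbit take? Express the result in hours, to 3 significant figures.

T ≈ 1.52 hours

μ = GM = 6.674×10⁻¹¹ × 5.972×10²⁴ = 3.986×10¹⁴ m³/s².
r = 6705 km = 6.705×10⁶ m.
Kepler's third law: T = 2π√(r³/μ) = 2π√((6.705×10⁶)³ / 3.986×10¹⁴).
r³/μ = 7.563×10⁵ s², so T = 2π × 8.697×10² = 5.464×10³ s.
Converting: 5.464×10³ s ÷ 3600 = 1.518 hours.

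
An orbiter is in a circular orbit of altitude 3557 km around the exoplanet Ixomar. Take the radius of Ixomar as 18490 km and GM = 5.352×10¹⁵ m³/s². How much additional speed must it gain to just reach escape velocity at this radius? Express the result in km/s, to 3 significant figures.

r = 18490 + 3557 = 22047 km = 2.2047×10⁷ m.
Circular speed v_c = √(μ/r) = 15580 m/s.
Escape speed v_esc = √(2μ/r) = √2 × v_c = 22030 m/s.
Δv = v_esc − v_c = 6454 m/s = 6.454 km/s.

Δv ≈ 6.45 km/s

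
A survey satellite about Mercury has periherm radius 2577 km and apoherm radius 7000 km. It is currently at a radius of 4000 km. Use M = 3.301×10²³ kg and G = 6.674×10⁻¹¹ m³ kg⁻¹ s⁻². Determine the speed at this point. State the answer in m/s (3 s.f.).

μ = GM = 6.674×10⁻¹¹ × 3.301×10²³ = 2.203×10¹³ m³/s².
Semi-major axis a = (r_p + r_a)/2 = 4788.5 km = 4.788×10⁶ m.
Vis-viva: v² = μ(2/r − 1/a) = 2.203×10¹³ × (5.000×10⁻⁷ − 2.088×10⁻⁷) = 6.415×10⁶ m²/s².
v = 2533 m/s.

v ≈ 2530 m/s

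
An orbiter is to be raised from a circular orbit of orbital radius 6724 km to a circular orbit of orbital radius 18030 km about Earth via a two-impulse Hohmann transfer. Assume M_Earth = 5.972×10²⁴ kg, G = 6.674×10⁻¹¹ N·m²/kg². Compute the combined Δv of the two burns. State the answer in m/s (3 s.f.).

μ = GM = 6.674×10⁻¹¹ × 5.972×10²⁴ = 3.986×10¹⁴ m³/s².
r₁ = 6724 km = 6.724×10⁶ m.
r₂ = 18030 km = 1.803×10⁷ m.
Transfer ellipse a_t = (r₁ + r₂)/2 = 1.238×10⁷ m.
At r₁: circular v_c1 = √(μ/r₁) = 7699 m/s; transfer-perigee v_p = √[μ(2/r₁ − 1/a_t)] = 9292 m/s.
Δv₁ = v_p − v_c1 = 1593 m/s.
At r₂: circular v_c2 = √(μ/r₂) = 4702 m/s; transfer-apogee v_a = √[μ(2/r₂ − 1/a_t)] = 3465 m/s.
Δv₂ = v_c2 − v_a = 1236 m/s.
Total Δv = Δv₁ + Δv₂ = 2830 m/s.

Δv_total ≈ 2830 m/s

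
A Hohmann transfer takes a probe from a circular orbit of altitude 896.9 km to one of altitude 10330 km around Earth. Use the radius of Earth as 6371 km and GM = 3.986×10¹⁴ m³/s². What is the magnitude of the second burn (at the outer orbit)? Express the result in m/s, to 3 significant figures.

Δv ≈ 1080 m/s

r₁ = 6371 + 896.9 = 7267.9 km = 7.2679×10⁶ m.
r₂ = 6371 + 10330 = 16701 km = 1.6701×10⁷ m.
Transfer ellipse a_t = (r₁ + r₂)/2 = 1.198×10⁷ m.
At r₁: circular v_c1 = √(μ/r₁) = 7406 m/s; transfer-perigee v_p = √[μ(2/r₁ − 1/a_t)] = 8742 m/s.
At r₂: circular v_c2 = √(μ/r₂) = 4885 m/s; transfer-apogee v_a = √[μ(2/r₂ − 1/a_t)] = 3804 m/s.
Δv₂ = v_c2 − v_a = 1081 m/s.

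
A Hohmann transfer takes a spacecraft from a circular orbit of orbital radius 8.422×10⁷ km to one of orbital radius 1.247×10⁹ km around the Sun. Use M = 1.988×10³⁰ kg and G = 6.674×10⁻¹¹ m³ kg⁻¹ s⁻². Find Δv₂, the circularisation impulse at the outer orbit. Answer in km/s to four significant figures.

Δv ≈ 6.646 km/s

μ = GM = 6.674×10⁻¹¹ × 1.988×10³⁰ = 1.327×10²⁰ m³/s².
r₁ = 8.422×10⁷ km = 8.422×10¹⁰ m.
r₂ = 1.247×10⁹ km = 1.247×10¹² m.
Transfer ellipse a_t = (r₁ + r₂)/2 = 6.656×10¹¹ m.
At r₁: circular v_c1 = √(μ/r₁) = 39690 m/s; transfer-perihelion v_p = √[μ(2/r₁ − 1/a_t)] = 54330 m/s.
At r₂: circular v_c2 = √(μ/r₂) = 10310 m/s; transfer-aphelion v_a = √[μ(2/r₂ − 1/a_t)] = 3669 m/s.
Δv₂ = v_c2 − v_a = 6646 m/s.
= 6.646 km/s.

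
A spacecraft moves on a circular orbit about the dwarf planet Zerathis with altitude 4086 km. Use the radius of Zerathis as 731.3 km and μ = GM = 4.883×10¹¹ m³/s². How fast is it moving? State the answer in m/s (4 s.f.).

r = 731.3 + 4086 = 4817.3 km = 4.8173×10⁶ m.
For a circular orbit v = √(μ/r) = √(4.883×10¹¹ / 4.817×10⁶) = √(1.014×10⁵) = 318.4 m/s.

v ≈ 318.4 m/s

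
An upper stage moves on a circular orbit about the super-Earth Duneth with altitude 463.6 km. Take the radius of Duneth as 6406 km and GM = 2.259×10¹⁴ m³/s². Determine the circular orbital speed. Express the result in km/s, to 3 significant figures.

v ≈ 5.73 km/s

r = 6406 + 463.6 = 6869.6 km = 6.8696×10⁶ m.
For a circular orbit v = √(μ/r) = √(2.259×10¹⁴ / 6.870×10⁶) = √(3.288×10⁷) = 5734 m/s.
That is 5.734 km/s.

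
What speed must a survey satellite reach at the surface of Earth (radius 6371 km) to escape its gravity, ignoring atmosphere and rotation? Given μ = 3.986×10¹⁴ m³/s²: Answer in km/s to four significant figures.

r = R = 6.371×10⁶ m.
Escape speed v_esc = √(2μ/r) = √(2 × 3.986×10¹⁴ / 6.371×10⁶) = √(1.251×10⁸) = 11190 m/s.
= 11.19 km/s.

v_esc ≈ 11.19 km/s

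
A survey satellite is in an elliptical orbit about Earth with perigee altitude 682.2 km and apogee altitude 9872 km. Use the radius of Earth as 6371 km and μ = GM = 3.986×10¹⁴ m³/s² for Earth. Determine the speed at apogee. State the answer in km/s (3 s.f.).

r_p = 6371 + 682.2 = 7053.2 km = 7.0532×10⁶ m.
r_a = 6371 + 9872 = 16243 km = 1.6243×10⁷ m.
Semi-major axis a = (r_p + r_a)/2 = 11648 km = 1.165×10⁷ m.
Vis-viva: v² = μ(2/r − 1/a) = 3.986×10¹⁴ × (1.231×10⁻⁷ − 8.585×10⁻⁸) = 1.486×10⁷ m²/s².
v = 3855 m/s = 3.855 km/s.

v ≈ 3.85 km/s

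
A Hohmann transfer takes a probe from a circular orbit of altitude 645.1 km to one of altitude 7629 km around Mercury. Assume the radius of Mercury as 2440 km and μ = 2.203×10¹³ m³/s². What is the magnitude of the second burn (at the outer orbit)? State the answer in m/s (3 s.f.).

r₁ = 2440 + 645.1 = 3085.1 km = 3.0851×10⁶ m.
r₂ = 2440 + 7629 = 10069 km = 1.0069×10⁷ m.
Transfer ellipse a_t = (r₁ + r₂)/2 = 6.577×10⁶ m.
At r₁: circular v_c1 = √(μ/r₁) = 2672 m/s; transfer-periherm v_p = √[μ(2/r₁ − 1/a_t)] = 3306 m/s.
At r₂: circular v_c2 = √(μ/r₂) = 1479 m/s; transfer-apoherm v_a = √[μ(2/r₂ − 1/a_t)] = 1013 m/s.
Δv₂ = v_c2 − v_a = 466.1 m/s.

Δv ≈ 466 m/s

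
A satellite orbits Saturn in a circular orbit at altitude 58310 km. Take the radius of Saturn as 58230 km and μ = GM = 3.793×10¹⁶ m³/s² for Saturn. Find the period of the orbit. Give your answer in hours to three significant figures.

r = 58230 + 58310 = 116540 km = 1.1654×10⁸ m.
Kepler's third law: T = 2π√(r³/μ) = 2π√((1.165×10⁸)³ / 3.793×10¹⁶).
r³/μ = 4.173×10⁷ s², so T = 2π × 6.460×10³ = 4.059×10⁴ s.
Converting: 4.059×10⁴ s ÷ 3600 = 11.27 hours.

T ≈ 11.3 hours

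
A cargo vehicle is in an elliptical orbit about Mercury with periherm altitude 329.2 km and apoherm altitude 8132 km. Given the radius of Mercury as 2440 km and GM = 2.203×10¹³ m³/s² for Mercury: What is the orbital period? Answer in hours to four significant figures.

T ≈ 6.406 hours

r_p = 2440 + 329.2 = 2769.2 km = 2.7692×10⁶ m.
r_a = 2440 + 8132 = 10572 km = 1.0572×10⁷ m.
Semi-major axis a = (r_p + r_a)/2 = (2769.2 + 10572)/2 = 6670.6 km = 6.671×10⁶ m.
By Kepler's third law T = 2π√(a³/μ) = 2π × 3.671×10³ = 2.306×10⁴ s.
= 6.406 hours.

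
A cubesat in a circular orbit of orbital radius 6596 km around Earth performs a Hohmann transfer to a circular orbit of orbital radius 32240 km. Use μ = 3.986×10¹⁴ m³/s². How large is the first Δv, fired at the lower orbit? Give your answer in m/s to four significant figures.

r₁ = 6596 km = 6.596×10⁶ m.
r₂ = 32240 km = 3.224×10⁷ m.
Transfer ellipse a_t = (r₁ + r₂)/2 = 1.942×10⁷ m.
At r₁: circular v_c1 = √(μ/r₁) = 7774 m/s; transfer-perigee v_p = √[μ(2/r₁ − 1/a_t)] = 10020 m/s.
Δv₁ = v_p − v_c1 = 2243 m/s.

Δv ≈ 2243 m/s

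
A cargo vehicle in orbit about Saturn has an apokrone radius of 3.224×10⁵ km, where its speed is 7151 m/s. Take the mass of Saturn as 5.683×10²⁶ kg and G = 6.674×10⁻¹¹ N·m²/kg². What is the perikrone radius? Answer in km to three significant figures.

perikrone radius ≈ 89500 km

μ = GM = 6.674×10⁻¹¹ × 5.683×10²⁶ = 3.793×10¹⁶ m³/s².
r_a = 3.224×10⁸ m.
Specific energy ε = v²/2 − μ/r = -9.208×10⁷ J/kg, so a = −μ/(2ε) = 2.060×10⁸ m.
The apsides satisfy r_p + r_a = 2a, so the perikrone radius is 2a − r_a = 8.953×10⁷ m = 89527 km.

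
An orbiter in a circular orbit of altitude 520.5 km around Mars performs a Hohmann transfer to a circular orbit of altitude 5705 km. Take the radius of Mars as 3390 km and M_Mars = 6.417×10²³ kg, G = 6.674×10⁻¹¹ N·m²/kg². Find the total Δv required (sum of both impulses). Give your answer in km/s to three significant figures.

μ = GM = 6.674×10⁻¹¹ × 6.417×10²³ = 4.283×10¹³ m³/s².
r₁ = 3390 + 520.5 = 3910.5 km = 3.9105×10⁶ m.
r₂ = 3390 + 5705 = 9095.0 km = 9.0950×10⁶ m.
Transfer ellipse a_t = (r₁ + r₂)/2 = 6.503×10⁶ m.
At r₁: circular v_c1 = √(μ/r₁) = 3309 m/s; transfer-periapsis v_p = √[μ(2/r₁ − 1/a_t)] = 3914 m/s.
Δv₁ = v_p − v_c1 = 604.4 m/s.
At r₂: circular v_c2 = √(μ/r₂) = 2170 m/s; transfer-apoapsis v_a = √[μ(2/r₂ − 1/a_t)] = 1683 m/s.
Δv₂ = v_c2 − v_a = 487.2 m/s.
Total Δv = Δv₁ + Δv₂ = 1092 m/s = 1.092 km/s.

Δv_total ≈ 1.09 km/s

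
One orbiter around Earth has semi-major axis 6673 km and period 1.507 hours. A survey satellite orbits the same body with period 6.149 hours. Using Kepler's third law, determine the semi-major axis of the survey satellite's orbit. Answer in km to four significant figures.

Kepler's third law: a³ ∝ T², so a₂ = a₁ (T₂/T₁)^(2/3).
T₂/T₁ = 4.080, (T₂/T₁)^(2/3) = 2.553.
a₂ = 6673 × 2.553 = 17040 km.

a₂ ≈ 17040 km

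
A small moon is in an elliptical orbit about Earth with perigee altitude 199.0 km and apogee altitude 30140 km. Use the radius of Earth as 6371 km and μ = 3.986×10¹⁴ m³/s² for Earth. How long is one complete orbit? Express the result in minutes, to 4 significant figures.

T ≈ 524.4 minutes

r_p = 6371 + 199.0 = 6570.0 km = 6.5700×10⁶ m.
r_a = 6371 + 30140 = 36511 km = 3.6511×10⁷ m.
Semi-major axis a = (r_p + r_a)/2 = (6570.0 + 36511)/2 = 21540 km = 2.154×10⁷ m.
By Kepler's third law T = 2π√(a³/μ) = 2π × 5.007×10³ = 3.146×10⁴ s.
= 524.4 minutes.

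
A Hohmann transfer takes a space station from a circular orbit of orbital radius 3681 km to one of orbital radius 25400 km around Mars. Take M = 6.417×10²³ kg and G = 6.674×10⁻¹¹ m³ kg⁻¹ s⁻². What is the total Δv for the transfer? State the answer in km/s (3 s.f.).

μ = GM = 6.674×10⁻¹¹ × 6.417×10²³ = 4.283×10¹³ m³/s².
r₁ = 3681 km = 3.681×10⁶ m.
r₂ = 25400 km = 2.540×10⁷ m.
Transfer ellipse a_t = (r₁ + r₂)/2 = 1.454×10⁷ m.
At r₁: circular v_c1 = √(μ/r₁) = 3411 m/s; transfer-periapsis v_p = √[μ(2/r₁ − 1/a_t)] = 4508 m/s.
Δv₁ = v_p − v_c1 = 1097 m/s.
At r₂: circular v_c2 = √(μ/r₂) = 1299 m/s; transfer-apoapsis v_a = √[μ(2/r₂ − 1/a_t)] = 653.3 m/s.
Δv₂ = v_c2 − v_a = 645.2 m/s.
Total Δv = Δv₁ + Δv₂ = 1742 m/s = 1.742 km/s.

Δv_total ≈ 1.74 km/s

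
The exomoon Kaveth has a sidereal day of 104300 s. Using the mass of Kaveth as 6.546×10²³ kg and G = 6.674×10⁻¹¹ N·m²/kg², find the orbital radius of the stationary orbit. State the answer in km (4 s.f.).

μ = GM = 6.674×10⁻¹¹ × 6.546×10²³ = 4.369×10¹³ m³/s².
A synchronous orbit has period T, so by Kepler's third law a = (μT²/4π²)^(1/3).
μT²/4π² = 4.369×10¹³ × (1.043×10⁵)² / 39.48 = 1.204×10²² m³.
a = 2.292×10⁷ m = 22919 km.

r_sync ≈ 22920 km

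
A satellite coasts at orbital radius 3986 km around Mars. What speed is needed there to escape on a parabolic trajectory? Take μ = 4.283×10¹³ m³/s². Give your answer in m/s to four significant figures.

r = 3986 km = 3.986×10⁶ m.
Escape speed v_esc = √(2μ/r) = √(2 × 4.283×10¹³ / 3.986×10⁶) = √(2.149×10⁷) = 4636 m/s.

v_esc ≈ 4636 m/s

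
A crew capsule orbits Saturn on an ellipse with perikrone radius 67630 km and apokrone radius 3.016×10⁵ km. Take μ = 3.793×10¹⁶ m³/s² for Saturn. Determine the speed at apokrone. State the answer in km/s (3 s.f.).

Semi-major axis a = (r_p + r_a)/2 = 1.8462×10⁵ km = 1.846×10⁸ m.
Vis-viva: v² = μ(2/r − 1/a) = 3.793×10¹⁶ × (6.631×10⁻⁹ − 5.417×10⁻⁹) = 4.607×10⁷ m²/s².
v = 6788 m/s = 6.788 km/s.

v ≈ 6.79 km/s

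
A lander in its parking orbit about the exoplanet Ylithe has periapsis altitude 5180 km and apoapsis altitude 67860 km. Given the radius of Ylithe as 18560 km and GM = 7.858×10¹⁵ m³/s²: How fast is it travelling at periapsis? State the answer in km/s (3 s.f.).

r_p = 18560 + 5180 = 23740 km = 2.3740×10⁷ m.
r_a = 18560 + 67860 = 86420 km = 8.6420×10⁷ m.
Semi-major axis a = (r_p + r_a)/2 = 55080 km = 5.508×10⁷ m.
Vis-viva: v² = μ(2/r − 1/a) = 7.858×10¹⁵ × (8.425×10⁻⁸ − 1.816×10⁻⁸) = 5.193×10⁸ m²/s².
v = 22790 m/s = 22.79 km/s.

v ≈ 22.8 km/s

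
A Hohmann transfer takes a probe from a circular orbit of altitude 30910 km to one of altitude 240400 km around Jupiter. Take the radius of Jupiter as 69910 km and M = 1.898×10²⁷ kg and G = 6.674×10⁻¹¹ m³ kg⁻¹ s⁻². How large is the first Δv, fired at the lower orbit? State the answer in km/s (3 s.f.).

μ = GM = 6.674×10⁻¹¹ × 1.898×10²⁷ = 1.267×10¹⁷ m³/s².
r₁ = 69910 + 30910 = 100820 km = 1.0082×10⁸ m.
r₂ = 69910 + 240400 = 310310 km = 3.1031×10⁸ m.
Transfer ellipse a_t = (r₁ + r₂)/2 = 2.056×10⁸ m.
At r₁: circular v_c1 = √(μ/r₁) = 35450 m/s; transfer-perijove v_p = √[μ(2/r₁ − 1/a_t)] = 43550 m/s.
Δv₁ = v_p − v_c1 = 8104 m/s.
= 8.104 km/s.

Δv ≈ 8.10 km/s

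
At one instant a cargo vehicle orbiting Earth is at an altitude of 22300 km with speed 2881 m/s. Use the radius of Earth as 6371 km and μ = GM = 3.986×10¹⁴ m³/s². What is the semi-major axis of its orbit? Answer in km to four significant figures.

a ≈ 20440 km

r = 6371 + 22300 = 28671 km = 2.867×10⁷ m.
Specific orbital energy ε = v²/2 − μ/r = (2881)²/2 − 3.986×10¹⁴/2.867×10⁷ = -9.752×10⁶ J/kg.
Since ε = −μ/(2a), a = −μ/(2ε) = 2.044×10⁷ m = 20436 km.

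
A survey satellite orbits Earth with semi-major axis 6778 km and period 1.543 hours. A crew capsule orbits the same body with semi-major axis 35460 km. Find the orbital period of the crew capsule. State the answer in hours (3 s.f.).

Kepler's third law: T² ∝ a³, so T₂ = T₁ (a₂/a₁)^(3/2).
a₂/a₁ = 5.232, (a₂/a₁)^(3/2) = 11.97.
T₂ = 1.543 × 11.97 = 18.46 hours.

T₂ ≈ 18.5 hours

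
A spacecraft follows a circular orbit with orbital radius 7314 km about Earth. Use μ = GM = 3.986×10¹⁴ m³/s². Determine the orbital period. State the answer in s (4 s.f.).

r = 7314 km = 7.314×10⁶ m.
Kepler's third law: T = 2π√(r³/μ) = 2π√((7.314×10⁶)³ / 3.986×10¹⁴).
r³/μ = 9.816×10⁵ s², so T = 2π × 9.907×10² = 6.225×10³ s.

T ≈ 6225 s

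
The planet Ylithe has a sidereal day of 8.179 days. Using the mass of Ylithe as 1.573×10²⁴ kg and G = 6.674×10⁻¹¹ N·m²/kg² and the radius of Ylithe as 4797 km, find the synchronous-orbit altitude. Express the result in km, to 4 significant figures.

μ = GM = 6.674×10⁻¹¹ × 1.573×10²⁴ = 1.050×10¹⁴ m³/s².
T = 8.179 days = 7.067×10⁵ s.
A synchronous orbit has period T, so by Kepler's third law a = (μT²/4π²)^(1/3).
μT²/4π² = 1.050×10¹⁴ × (7.067×10⁵)² / 39.48 = 1.328×10²⁴ m³.
a = 1.099×10⁸ m = 1.0992×10⁵ km.
Altitude h = a − R = 1.0992×10⁵ − 4797 = 1.0512×10⁵ km.

h_sync ≈ 1.051×10⁵ km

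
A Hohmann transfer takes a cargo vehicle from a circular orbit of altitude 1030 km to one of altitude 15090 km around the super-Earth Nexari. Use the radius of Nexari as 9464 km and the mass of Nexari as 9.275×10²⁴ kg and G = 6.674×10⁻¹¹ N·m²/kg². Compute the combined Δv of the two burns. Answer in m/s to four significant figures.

μ = GM = 6.674×10⁻¹¹ × 9.275×10²⁴ = 6.190×10¹⁴ m³/s².
r₁ = 9464 + 1030 = 10494 km = 1.0494×10⁷ m.
r₂ = 9464 + 15090 = 24554 km = 2.4554×10⁷ m.
Transfer ellipse a_t = (r₁ + r₂)/2 = 1.752×10⁷ m.
At r₁: circular v_c1 = √(μ/r₁) = 7680 m/s; transfer-periapsis v_p = √[μ(2/r₁ − 1/a_t)] = 9091 m/s.
Δv₁ = v_p − v_c1 = 1411 m/s.
At r₂: circular v_c2 = √(μ/r₂) = 5021 m/s; transfer-apoapsis v_a = √[μ(2/r₂ − 1/a_t)] = 3885 m/s.
Δv₂ = v_c2 − v_a = 1136 m/s.
Total Δv = Δv₁ + Δv₂ = 2546 m/s.

Δv_total ≈ 2546 m/s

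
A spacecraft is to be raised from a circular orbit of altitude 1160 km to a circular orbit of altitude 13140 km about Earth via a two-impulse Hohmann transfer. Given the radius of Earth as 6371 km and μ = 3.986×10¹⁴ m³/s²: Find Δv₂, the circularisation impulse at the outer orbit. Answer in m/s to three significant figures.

r₁ = 6371 + 1160 = 7531.0 km = 7.5310×10⁶ m.
r₂ = 6371 + 13140 = 19511 km = 1.9511×10⁷ m.
Transfer ellipse a_t = (r₁ + r₂)/2 = 1.352×10⁷ m.
At r₁: circular v_c1 = √(μ/r₁) = 7275 m/s; transfer-perigee v_p = √[μ(2/r₁ − 1/a_t)] = 8739 m/s.
At r₂: circular v_c2 = √(μ/r₂) = 4520 m/s; transfer-apogee v_a = √[μ(2/r₂ − 1/a_t)] = 3373 m/s.
Δv₂ = v_c2 − v_a = 1147 m/s.

Δv ≈ 1150 m/s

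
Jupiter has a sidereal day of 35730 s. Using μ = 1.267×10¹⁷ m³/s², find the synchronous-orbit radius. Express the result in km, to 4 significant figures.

A synchronous orbit has period T, so by Kepler's third law a = (μT²/4π²)^(1/3).
μT²/4π² = 1.267×10¹⁷ × (3.573×10⁴)² / 39.48 = 4.097×10²⁴ m³.
a = 1.600×10⁸ m = 1.6002×10⁵ km.

r_sync ≈ 1.600×10⁵ km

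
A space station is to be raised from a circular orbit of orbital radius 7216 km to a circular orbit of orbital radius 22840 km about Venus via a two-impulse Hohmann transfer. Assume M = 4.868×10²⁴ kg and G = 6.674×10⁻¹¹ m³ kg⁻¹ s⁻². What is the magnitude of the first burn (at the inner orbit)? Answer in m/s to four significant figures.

Δv ≈ 1562 m/s

μ = GM = 6.674×10⁻¹¹ × 4.868×10²⁴ = 3.249×10¹⁴ m³/s².
r₁ = 7216 km = 7.216×10⁶ m.
r₂ = 22840 km = 2.284×10⁷ m.
Transfer ellipse a_t = (r₁ + r₂)/2 = 1.503×10⁷ m.
At r₁: circular v_c1 = √(μ/r₁) = 6710 m/s; transfer-periapsis v_p = √[μ(2/r₁ − 1/a_t)] = 8272 m/s.
Δv₁ = v_p − v_c1 = 1562 m/s.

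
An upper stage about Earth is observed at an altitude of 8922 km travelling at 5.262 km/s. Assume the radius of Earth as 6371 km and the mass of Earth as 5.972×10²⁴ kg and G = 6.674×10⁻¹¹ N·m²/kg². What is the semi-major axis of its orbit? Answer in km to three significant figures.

a ≈ 16300 km

μ = GM = 6.674×10⁻¹¹ × 5.972×10²⁴ = 3.986×10¹⁴ m³/s².
r = 6371 + 8922 = 15293 km = 1.529×10⁷ m.
Vis-viva rearranged: 1/a = 2/r − v²/μ = 1.308×10⁻⁷ − 6.947×10⁻⁸ = 6.131×10⁻⁸ m⁻¹.
a = 1.631×10⁷ m = 16311 km.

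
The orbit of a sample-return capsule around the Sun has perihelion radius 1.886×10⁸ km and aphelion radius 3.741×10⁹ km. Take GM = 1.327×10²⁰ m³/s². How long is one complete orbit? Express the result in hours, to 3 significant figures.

Semi-major axis a = (r_p + r_a)/2 = (1.8860×10⁸ + 3.7410×10⁹)/2 = 1.9648×10⁹ km = 1.965×10¹² m.
By Kepler's third law T = 2π√(a³/μ) = 2π × 2.391×10⁸ = 1.502×10⁹ s.
= 4.173×10⁵ hours.

T ≈ 417000 hours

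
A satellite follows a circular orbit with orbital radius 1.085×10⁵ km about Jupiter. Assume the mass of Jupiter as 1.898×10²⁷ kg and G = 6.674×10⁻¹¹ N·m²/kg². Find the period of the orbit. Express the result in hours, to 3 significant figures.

μ = GM = 6.674×10⁻¹¹ × 1.898×10²⁷ = 1.267×10¹⁷ m³/s².
r = 1.085×10⁵ km = 1.085×10⁸ m.
Kepler's third law: T = 2π√(r³/μ) = 2π√((1.085×10⁸)³ / 1.267×10¹⁷).
r³/μ = 1.008×10⁷ s², so T = 2π × 3.175×10³ = 1.995×10⁴ s.
Converting: 1.995×10⁴ s ÷ 3600 = 5.542 hours.

T ≈ 5.54 hours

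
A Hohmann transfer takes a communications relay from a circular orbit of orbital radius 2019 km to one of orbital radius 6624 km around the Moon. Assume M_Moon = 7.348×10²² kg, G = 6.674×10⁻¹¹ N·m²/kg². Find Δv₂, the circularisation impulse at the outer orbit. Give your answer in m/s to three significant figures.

μ = GM = 6.674×10⁻¹¹ × 7.348×10²² = 4.904×10¹² m³/s².
r₁ = 2019 km = 2.019×10⁶ m.
r₂ = 6624 km = 6.624×10⁶ m.
Transfer ellipse a_t = (r₁ + r₂)/2 = 4.322×10⁶ m.
At r₁: circular v_c1 = √(μ/r₁) = 1559 m/s; transfer-perilune v_p = √[μ(2/r₁ − 1/a_t)] = 1930 m/s.
At r₂: circular v_c2 = √(μ/r₂) = 860.4 m/s; transfer-apolune v_a = √[μ(2/r₂ − 1/a_t)] = 588.1 m/s.
Δv₂ = v_c2 − v_a = 272.3 m/s.

Δv ≈ 272 m/s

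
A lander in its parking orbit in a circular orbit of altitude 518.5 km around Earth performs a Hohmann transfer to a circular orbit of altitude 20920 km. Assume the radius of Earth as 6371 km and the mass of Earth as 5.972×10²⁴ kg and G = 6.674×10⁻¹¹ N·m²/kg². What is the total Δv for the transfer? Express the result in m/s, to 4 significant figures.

Δv_total ≈ 3401 m/s

μ = GM = 6.674×10⁻¹¹ × 5.972×10²⁴ = 3.986×10¹⁴ m³/s².
r₁ = 6371 + 518.5 = 6889.5 km = 6.8895×10⁶ m.
r₂ = 6371 + 20920 = 27291 km = 2.7291×10⁷ m.
Transfer ellipse a_t = (r₁ + r₂)/2 = 1.709×10⁷ m.
At r₁: circular v_c1 = √(μ/r₁) = 7606 m/s; transfer-perigee v_p = √[μ(2/r₁ − 1/a_t)] = 9612 m/s.
Δv₁ = v_p − v_c1 = 2006 m/s.
At r₂: circular v_c2 = √(μ/r₂) = 3822 m/s; transfer-apogee v_a = √[μ(2/r₂ − 1/a_t)] = 2426 m/s.
Δv₂ = v_c2 − v_a = 1395 m/s.
Total Δv = Δv₁ + Δv₂ = 3401 m/s.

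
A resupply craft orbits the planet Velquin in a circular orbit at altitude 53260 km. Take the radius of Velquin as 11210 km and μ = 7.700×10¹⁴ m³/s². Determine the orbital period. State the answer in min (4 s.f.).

r = 11210 + 53260 = 64470 km = 6.4470×10⁷ m.
Kepler's third law: T = 2π√(r³/μ) = 2π√((6.447×10⁷)³ / 7.700×10¹⁴).
r³/μ = 3.480×10⁸ s², so T = 2π × 1.865×10⁴ = 1.172×10⁵ s.
Converting: 1.172×10⁵ s ÷ 60.00 = 1954 min.

T ≈ 1954 min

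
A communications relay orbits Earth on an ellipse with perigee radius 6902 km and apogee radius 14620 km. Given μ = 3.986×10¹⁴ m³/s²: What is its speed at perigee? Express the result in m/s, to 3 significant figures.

Semi-major axis a = (r_p + r_a)/2 = 10761 km = 1.076×10⁷ m.
Vis-viva: v² = μ(2/r − 1/a) = 3.986×10¹⁴ × (2.898×10⁻⁷ − 9.293×10⁻⁸) = 7.846×10⁷ m²/s².
v = 8858 m/s.

v ≈ 8860 m/s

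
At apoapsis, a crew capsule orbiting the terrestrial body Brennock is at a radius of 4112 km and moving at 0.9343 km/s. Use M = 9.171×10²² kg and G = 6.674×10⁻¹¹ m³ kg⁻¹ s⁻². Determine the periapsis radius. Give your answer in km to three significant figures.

periapsis radius ≈ 1710 km

μ = GM = 6.674×10⁻¹¹ × 9.171×10²² = 6.121×10¹² m³/s².
r_a = 4.112×10⁶ m.
Specific energy ε = v²/2 − μ/r = -1.052×10⁶ J/kg, so a = −μ/(2ε) = 2.909×10⁶ m.
The apsides satisfy r_p + r_a = 2a, so the periapsis radius is 2a − r_a = 1.706×10⁶ m = 1705.9 km.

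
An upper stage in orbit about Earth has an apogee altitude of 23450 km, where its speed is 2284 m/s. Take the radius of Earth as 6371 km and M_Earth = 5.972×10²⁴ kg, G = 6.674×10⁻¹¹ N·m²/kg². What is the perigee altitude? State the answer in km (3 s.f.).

μ = GM = 6.674×10⁻¹¹ × 5.972×10²⁴ = 3.986×10¹⁴ m³/s².
r_a = 6371 + 23450 = 29821 km = 2.982×10⁷ m.
Specific energy ε = v²/2 − μ/r = -1.076×10⁷ J/kg, so a = −μ/(2ε) = 1.853×10⁷ m.
The apsides satisfy r_p + r_a = 2a, so the perigee radius is 2a − r_a = 7.231×10⁶ m = 7230.8 km.
Perigee altitude = 7230.8 − 6371 = 859.83 km.

perigee altitude ≈ 860 km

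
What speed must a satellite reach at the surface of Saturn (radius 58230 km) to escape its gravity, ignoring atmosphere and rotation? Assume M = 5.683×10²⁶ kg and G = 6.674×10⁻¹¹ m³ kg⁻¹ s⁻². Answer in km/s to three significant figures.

μ = GM = 6.674×10⁻¹¹ × 5.683×10²⁶ = 3.793×10¹⁶ m³/s².
r = R = 5.823×10⁷ m.
Escape speed v_esc = √(2μ/r) = √(2 × 3.793×10¹⁶ / 5.823×10⁷) = √(1.303×10⁹) = 36090 m/s.
= 36.09 km/s.

v_esc ≈ 36.1 km/s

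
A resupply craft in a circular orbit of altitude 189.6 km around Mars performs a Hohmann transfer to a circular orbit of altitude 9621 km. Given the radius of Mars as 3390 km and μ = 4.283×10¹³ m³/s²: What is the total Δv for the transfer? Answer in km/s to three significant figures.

r₁ = 3390 + 189.6 = 3579.6 km = 3.5796×10⁶ m.
r₂ = 3390 + 9621 = 13011 km = 1.3011×10⁷ m.
Transfer ellipse a_t = (r₁ + r₂)/2 = 8.295×10⁶ m.
At r₁: circular v_c1 = √(μ/r₁) = 3459 m/s; transfer-periapsis v_p = √[μ(2/r₁ − 1/a_t)] = 4332 m/s.
Δv₁ = v_p − v_c1 = 873.0 m/s.
At r₂: circular v_c2 = √(μ/r₂) = 1814 m/s; transfer-apoapsis v_a = √[μ(2/r₂ − 1/a_t)] = 1192 m/s.
Δv₂ = v_c2 − v_a = 622.5 m/s.
Total Δv = Δv₁ + Δv₂ = 1496 m/s = 1.496 km/s.

Δv_total ≈ 1.50 km/s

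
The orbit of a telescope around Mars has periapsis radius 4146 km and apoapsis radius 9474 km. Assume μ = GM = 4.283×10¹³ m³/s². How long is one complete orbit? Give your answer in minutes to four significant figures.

T ≈ 284.4 minutes

Semi-major axis a = (r_p + r_a)/2 = (4146.0 + 9474.0)/2 = 6810.0 km = 6.810×10⁶ m.
By Kepler's third law T = 2π√(a³/μ) = 2π × 2.715×10³ = 1.706×10⁴ s.
= 284.4 minutes.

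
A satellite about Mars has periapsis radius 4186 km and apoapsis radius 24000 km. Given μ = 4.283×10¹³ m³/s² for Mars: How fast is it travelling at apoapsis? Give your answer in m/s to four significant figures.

v ≈ 728.1 m/s

Semi-major axis a = (r_p + r_a)/2 = 14093 km = 1.409×10⁷ m.
Vis-viva: v² = μ(2/r − 1/a) = 4.283×10¹³ × (8.333×10⁻⁸ − 7.096×10⁻⁸) = 5.301×10⁵ m²/s².
v = 728.1 m/s.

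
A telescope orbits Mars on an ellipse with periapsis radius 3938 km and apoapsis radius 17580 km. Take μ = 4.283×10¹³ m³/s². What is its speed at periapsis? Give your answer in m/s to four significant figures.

Semi-major axis a = (r_p + r_a)/2 = 10759 km = 1.076×10⁷ m.
Vis-viva: v² = μ(2/r − 1/a) = 4.283×10¹³ × (5.079×10⁻⁷ − 9.295×10⁻⁸) = 1.777×10⁷ m²/s².
v = 4216 m/s.

v ≈ 4216 m/s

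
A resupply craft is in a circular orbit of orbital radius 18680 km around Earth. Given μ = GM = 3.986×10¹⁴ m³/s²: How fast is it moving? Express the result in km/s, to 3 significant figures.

v ≈ 4.62 km/s

r = 18680 km = 1.868×10⁷ m.
For a circular orbit v = √(μ/r) = √(3.986×10¹⁴ / 1.868×10⁷) = √(2.134×10⁷) = 4619 m/s.
That is 4.619 km/s.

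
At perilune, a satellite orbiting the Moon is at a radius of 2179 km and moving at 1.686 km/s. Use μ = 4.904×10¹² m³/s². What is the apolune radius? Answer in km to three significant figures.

r_p = 2.179×10⁶ m.
Specific energy ε = v²/2 − μ/r = -8.293×10⁵ J/kg, so a = −μ/(2ε) = 2.957×10⁶ m.
The apsides satisfy r_p + r_a = 2a, so the apolune radius is 2a − r_p = 3.735×10⁶ m = 3734.6 km.

apolune radius ≈ 3730 km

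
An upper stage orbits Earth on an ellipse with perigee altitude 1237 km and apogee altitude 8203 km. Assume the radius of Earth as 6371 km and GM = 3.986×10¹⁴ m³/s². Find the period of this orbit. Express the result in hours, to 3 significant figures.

r_p = 6371 + 1237 = 7608.0 km = 7.6080×10⁶ m.
r_a = 6371 + 8203 = 14574 km = 1.4574×10⁷ m.
Semi-major axis a = (r_p + r_a)/2 = (7608.0 + 14574)/2 = 11091 km = 1.109×10⁷ m.
By Kepler's third law T = 2π√(a³/μ) = 2π × 1.850×10³ = 1.162×10⁴ s.
= 3.229 hours.

T ≈ 3.23 hours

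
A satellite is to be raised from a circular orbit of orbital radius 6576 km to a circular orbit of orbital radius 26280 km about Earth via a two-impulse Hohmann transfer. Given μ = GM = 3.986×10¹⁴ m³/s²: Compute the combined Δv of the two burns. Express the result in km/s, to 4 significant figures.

r₁ = 6576 km = 6.576×10⁶ m.
r₂ = 26280 km = 2.628×10⁷ m.
Transfer ellipse a_t = (r₁ + r₂)/2 = 1.643×10⁷ m.
At r₁: circular v_c1 = √(μ/r₁) = 7786 m/s; transfer-perigee v_p = √[μ(2/r₁ − 1/a_t)] = 9847 m/s.
Δv₁ = v_p − v_c1 = 2062 m/s.
At r₂: circular v_c2 = √(μ/r₂) = 3895 m/s; transfer-apogee v_a = √[μ(2/r₂ − 1/a_t)] = 2464 m/s.
Δv₂ = v_c2 − v_a = 1431 m/s.
Total Δv = Δv₁ + Δv₂ = 3492 m/s = 3.492 km/s.

Δv_total ≈ 3.492 km/s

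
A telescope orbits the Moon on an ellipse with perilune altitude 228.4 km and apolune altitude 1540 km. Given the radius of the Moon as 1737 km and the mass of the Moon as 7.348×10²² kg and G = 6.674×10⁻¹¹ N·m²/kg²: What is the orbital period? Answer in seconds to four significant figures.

T ≈ 12040 seconds

μ = GM = 6.674×10⁻¹¹ × 7.348×10²² = 4.904×10¹² m³/s².
r_p = 1737 + 228.4 = 1965.4 km = 1.9654×10⁶ m.
r_a = 1737 + 1540 = 3277.0 km = 3.2770×10⁶ m.
Semi-major axis a = (r_p + r_a)/2 = (1965.4 + 3277.0)/2 = 2621.2 km = 2.621×10⁶ m.
By Kepler's third law T = 2π√(a³/μ) = 2π × 1.916×10³ = 1.204×10⁴ s.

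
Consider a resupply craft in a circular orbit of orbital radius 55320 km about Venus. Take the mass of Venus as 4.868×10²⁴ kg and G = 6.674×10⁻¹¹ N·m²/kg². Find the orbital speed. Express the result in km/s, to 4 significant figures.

v ≈ 2.423 km/s

μ = GM = 6.674×10⁻¹¹ × 4.868×10²⁴ = 3.249×10¹⁴ m³/s².
r = 55320 km = 5.532×10⁷ m.
For a circular orbit v = √(μ/r) = √(3.249×10¹⁴ / 5.532×10⁷) = √(5.873×10⁶) = 2423 m/s.
That is 2.423 km/s.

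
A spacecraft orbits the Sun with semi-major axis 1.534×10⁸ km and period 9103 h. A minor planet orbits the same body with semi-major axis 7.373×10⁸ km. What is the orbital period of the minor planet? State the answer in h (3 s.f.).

Kepler's third law: T² ∝ a³, so T₂ = T₁ (a₂/a₁)^(3/2).
a₂/a₁ = 4.806, (a₂/a₁)^(3/2) = 10.54.
T₂ = 9103 × 10.54 = 95920 h.

T₂ ≈ 95900 h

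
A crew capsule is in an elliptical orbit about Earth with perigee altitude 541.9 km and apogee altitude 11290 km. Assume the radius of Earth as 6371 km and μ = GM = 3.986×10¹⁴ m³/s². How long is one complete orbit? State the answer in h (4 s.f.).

T ≈ 3.765 h

r_p = 6371 + 541.9 = 6912.9 km = 6.9129×10⁶ m.
r_a = 6371 + 11290 = 17661 km = 1.7661×10⁷ m.
Semi-major axis a = (r_p + r_a)/2 = (6912.9 + 17661)/2 = 12287 km = 1.229×10⁷ m.
By Kepler's third law T = 2π√(a³/μ) = 2π × 2.157×10³ = 1.355×10⁴ s.
= 3.765 h.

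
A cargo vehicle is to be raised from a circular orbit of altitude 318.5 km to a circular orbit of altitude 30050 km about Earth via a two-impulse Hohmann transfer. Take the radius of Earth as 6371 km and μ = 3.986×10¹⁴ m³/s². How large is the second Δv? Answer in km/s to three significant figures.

Δv ≈ 1.47 km/s

r₁ = 6371 + 318.5 = 6689.5 km = 6.6895×10⁶ m.
r₂ = 6371 + 30050 = 36421 km = 3.6421×10⁷ m.
Transfer ellipse a_t = (r₁ + r₂)/2 = 2.156×10⁷ m.
At r₁: circular v_c1 = √(μ/r₁) = 7719 m/s; transfer-perigee v_p = √[μ(2/r₁ − 1/a_t)] = 10030 m/s.
At r₂: circular v_c2 = √(μ/r₂) = 3308 m/s; transfer-apogee v_a = √[μ(2/r₂ − 1/a_t)] = 1843 m/s.
Δv₂ = v_c2 − v_a = 1465 m/s.
= 1.465 km/s.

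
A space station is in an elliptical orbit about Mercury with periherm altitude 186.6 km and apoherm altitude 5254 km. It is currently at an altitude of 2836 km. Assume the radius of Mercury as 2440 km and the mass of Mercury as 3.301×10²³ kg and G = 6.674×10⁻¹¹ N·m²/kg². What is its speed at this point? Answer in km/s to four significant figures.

v ≈ 2.020 km/s

μ = GM = 6.674×10⁻¹¹ × 3.301×10²³ = 2.203×10¹³ m³/s².
r_p = 2440 + 186.6 = 2626.6 km = 2.6266×10⁶ m.
r_a = 2440 + 5254 = 7694.0 km = 7.6940×10⁶ m.
r = 2440 + 2836 = 5276.0 km = 5.276×10⁶ m.
Semi-major axis a = (r_p + r_a)/2 = 5160.3 km = 5.160×10⁶ m.
Vis-viva: v² = μ(2/r − 1/a) = 2.203×10¹³ × (3.791×10⁻⁷ − 1.938×10⁻⁷) = 4.082×10⁶ m²/s².
v = 2020 m/s = 2.020 km/s.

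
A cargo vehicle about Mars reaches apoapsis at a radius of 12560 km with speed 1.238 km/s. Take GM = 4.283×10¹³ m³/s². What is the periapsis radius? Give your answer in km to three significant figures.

periapsis radius ≈ 3640 km

r_a = 1.256×10⁷ m.
Specific energy ε = v²/2 − μ/r = -2.644×10⁶ J/kg, so a = −μ/(2ε) = 8.100×10⁶ m.
The apsides satisfy r_p + r_a = 2a, so the periapsis radius is 2a − r_a = 3.641×10⁶ m = 3640.7 km.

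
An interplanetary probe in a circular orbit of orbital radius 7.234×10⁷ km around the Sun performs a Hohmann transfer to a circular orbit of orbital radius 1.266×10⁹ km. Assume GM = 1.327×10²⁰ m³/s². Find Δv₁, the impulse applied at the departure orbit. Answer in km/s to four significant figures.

r₁ = 7.234×10⁷ km = 7.234×10¹⁰ m.
r₂ = 1.266×10⁹ km = 1.266×10¹² m.
Transfer ellipse a_t = (r₁ + r₂)/2 = 6.692×10¹¹ m.
At r₁: circular v_c1 = √(μ/r₁) = 42830 m/s; transfer-perihelion v_p = √[μ(2/r₁ − 1/a_t)] = 58910 m/s.
Δv₁ = v_p − v_c1 = 16080 m/s.
= 16.08 km/s.

Δv ≈ 16.08 km/s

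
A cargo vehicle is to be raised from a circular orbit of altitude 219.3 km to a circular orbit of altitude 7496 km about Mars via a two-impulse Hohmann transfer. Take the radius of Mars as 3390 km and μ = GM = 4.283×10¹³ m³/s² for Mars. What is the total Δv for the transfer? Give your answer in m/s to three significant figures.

r₁ = 3390 + 219.3 = 3609.3 km = 3.6093×10⁶ m.
r₂ = 3390 + 7496 = 10886 km = 1.0886×10⁷ m.
Transfer ellipse a_t = (r₁ + r₂)/2 = 7.248×10⁶ m.
At r₁: circular v_c1 = √(μ/r₁) = 3445 m/s; transfer-periapsis v_p = √[μ(2/r₁ − 1/a_t)] = 4222 m/s.
Δv₁ = v_p − v_c1 = 777.0 m/s.
At r₂: circular v_c2 = √(μ/r₂) = 1984 m/s; transfer-apoapsis v_a = √[μ(2/r₂ − 1/a_t)] = 1400 m/s.
Δv₂ = v_c2 − v_a = 583.8 m/s.
Total Δv = Δv₁ + Δv₂ = 1361 m/s.

Δv_total ≈ 1360 m/s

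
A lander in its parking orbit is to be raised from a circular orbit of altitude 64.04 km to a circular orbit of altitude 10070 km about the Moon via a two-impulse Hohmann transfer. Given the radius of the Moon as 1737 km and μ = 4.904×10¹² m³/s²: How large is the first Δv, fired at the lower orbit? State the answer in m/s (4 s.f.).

Δv ≈ 523.6 m/s

r₁ = 1737 + 64.04 = 1801.0 km = 1.8010×10⁶ m.
r₂ = 1737 + 10070 = 11807 km = 1.1807×10⁷ m.
Transfer ellipse a_t = (r₁ + r₂)/2 = 6.804×10⁶ m.
At r₁: circular v_c1 = √(μ/r₁) = 1650 m/s; transfer-perilune v_p = √[μ(2/r₁ − 1/a_t)] = 2174 m/s.
Δv₁ = v_p − v_c1 = 523.6 m/s.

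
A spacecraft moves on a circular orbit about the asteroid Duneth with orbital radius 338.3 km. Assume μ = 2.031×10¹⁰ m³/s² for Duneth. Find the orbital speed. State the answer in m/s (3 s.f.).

r = 338.3 km = 3.383×10⁵ m.
For a circular orbit v = √(μ/r) = √(2.031×10¹⁰ / 3.383×10⁵) = √(6.004×10⁴) = 245.0 m/s.

v ≈ 245 m/s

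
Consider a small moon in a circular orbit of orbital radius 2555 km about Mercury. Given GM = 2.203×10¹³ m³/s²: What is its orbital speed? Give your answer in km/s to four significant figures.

r = 2555 km = 2.555×10⁶ m.
For a circular orbit v = √(μ/r) = √(2.203×10¹³ / 2.555×10⁶) = √(8.622×10⁶) = 2936 m/s.
That is 2.936 km/s.

v ≈ 2.936 km/s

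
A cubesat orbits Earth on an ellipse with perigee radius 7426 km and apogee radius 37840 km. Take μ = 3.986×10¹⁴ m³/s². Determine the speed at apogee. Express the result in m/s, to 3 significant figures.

Semi-major axis a = (r_p + r_a)/2 = 22633 km = 2.263×10⁷ m.
Vis-viva: v² = μ(2/r − 1/a) = 3.986×10¹⁴ × (5.285×10⁻⁸ − 4.418×10⁻⁸) = 3.456×10⁶ m²/s².
v = 1859 m/s.

v ≈ 1860 m/s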